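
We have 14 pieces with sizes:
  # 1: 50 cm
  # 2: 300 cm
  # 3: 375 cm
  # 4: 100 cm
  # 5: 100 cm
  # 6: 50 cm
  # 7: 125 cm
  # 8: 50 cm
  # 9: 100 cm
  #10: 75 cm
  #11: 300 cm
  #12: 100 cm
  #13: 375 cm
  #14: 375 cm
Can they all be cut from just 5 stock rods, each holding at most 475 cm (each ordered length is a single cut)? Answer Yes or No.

No

Total = 2475 cm; ⌈2475/475⌉ = 6.
At least 6 stock rods are required, but only 5 are allowed.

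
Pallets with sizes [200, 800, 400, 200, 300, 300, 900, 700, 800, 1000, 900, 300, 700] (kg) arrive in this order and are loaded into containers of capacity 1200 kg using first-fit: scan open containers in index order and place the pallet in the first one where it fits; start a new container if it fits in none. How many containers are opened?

  200 → container 1 (new)  [load 200/1200]
  800 → container 1  [load 1000/1200]
  400 → container 2 (new)  [load 400/1200]
  200 → container 1  [load 1200/1200]
  300 → container 2  [load 700/1200]
  300 → container 2  [load 1000/1200]
  900 → container 3 (new)  [load 900/1200]
  700 → container 4 (new)  [load 700/1200]
  800 → container 5 (new)  [load 800/1200]
  1000 → container 6 (new)  [load 1000/1200]
  900 → container 7 (new)  [load 900/1200]
  300 → container 3  [load 1200/1200]
  700 → container 8 (new)  [load 700/1200]
8 containers opened.

8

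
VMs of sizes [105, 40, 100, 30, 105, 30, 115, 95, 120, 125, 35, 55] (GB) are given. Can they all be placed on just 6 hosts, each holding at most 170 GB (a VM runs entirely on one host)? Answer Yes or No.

No

Total = 955 GB; ⌈955/170⌉ = 6.
7 VMs each exceed half the capacity and cannot share a host, forcing at least 7 hosts.
At least 7 hosts are required, but only 6 are allowed.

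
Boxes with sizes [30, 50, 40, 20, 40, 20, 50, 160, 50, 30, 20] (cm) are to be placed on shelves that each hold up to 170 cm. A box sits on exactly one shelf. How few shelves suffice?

4

Total = 160 + 50 + 50 + 50 + 40 + 40 + 30 + 30 + 20 + 20 + 20 = 510 cm.
Lower bound: ⌈510/170⌉ = 3 shelves.
A packing using 4 shelves:
  shelf 1: 160 = 160
  shelf 2: 50 + 50 + 50 + 20 = 170
  shelf 3: 40 + 40 + 30 + 30 + 20 = 160
  shelf 4: 20 = 20
No arrangement into 3 shelves stays within capacity, so 4 is optimal.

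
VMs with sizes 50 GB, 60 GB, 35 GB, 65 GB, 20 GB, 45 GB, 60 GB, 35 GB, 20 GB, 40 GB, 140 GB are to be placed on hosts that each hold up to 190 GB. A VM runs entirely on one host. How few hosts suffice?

3

Total = 140 + 65 + 60 + 60 + 50 + 45 + 40 + 35 + 35 + 20 + 20 = 570 GB.
Lower bound: ⌈570/190⌉ = 3 hosts.
A packing using 3 hosts:
  host 1: 140 + 50 = 190
  host 2: 65 + 60 + 45 + 20 = 190
  host 3: 60 + 40 + 35 + 35 + 20 = 190
This matches the lower bound, so 3 is optimal.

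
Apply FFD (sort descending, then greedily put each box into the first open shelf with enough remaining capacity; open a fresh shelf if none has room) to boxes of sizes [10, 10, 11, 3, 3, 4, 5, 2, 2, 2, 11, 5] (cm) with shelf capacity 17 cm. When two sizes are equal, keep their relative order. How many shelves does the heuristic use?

5

Sorted descending: 11, 11, 10, 10, 5, 5, 4, 3, 3, 2, 2, 2.
  11 → shelf 1 (new)  [load 11/17]
  11 → shelf 2 (new)  [load 11/17]
  10 → shelf 3 (new)  [load 10/17]
  10 → shelf 4 (new)  [load 10/17]
  5 → shelf 1  [load 16/17]
  5 → shelf 2  [load 16/17]
  4 → shelf 3  [load 14/17]
  3 → shelf 3  [load 17/17]
  3 → shelf 4  [load 13/17]
  2 → shelf 4  [load 15/17]
  2 → shelf 4  [load 17/17]
  2 → shelf 5 (new)  [load 2/17]
5 shelves opened.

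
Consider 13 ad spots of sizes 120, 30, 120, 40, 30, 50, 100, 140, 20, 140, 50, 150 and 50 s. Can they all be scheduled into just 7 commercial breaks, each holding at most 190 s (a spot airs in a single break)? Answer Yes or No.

A valid assignment using 6 commercial breaks:
  break 1: 150 + 40 = 190
  break 2: 140 + 50 = 190
  break 3: 140 + 50 = 190
  break 4: 120 + 50 + 20 = 190
  break 5: 120 + 30 + 30 = 180
  break 6: 100 = 100
That uses only 6 ≤ 7, so 7 commercial breaks are enough.

Yes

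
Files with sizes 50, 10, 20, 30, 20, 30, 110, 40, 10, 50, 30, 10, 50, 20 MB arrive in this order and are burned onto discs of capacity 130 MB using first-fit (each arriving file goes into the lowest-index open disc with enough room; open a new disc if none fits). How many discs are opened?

  50 → disc 1 (new)  [load 50/130]
  10 → disc 1  [load 60/130]
  20 → disc 1  [load 80/130]
  30 → disc 1  [load 110/130]
  20 → disc 1  [load 130/130]
  30 → disc 2 (new)  [load 30/130]
  110 → disc 3 (new)  [load 110/130]
  40 → disc 2  [load 70/130]
  10 → disc 2  [load 80/130]
  50 → disc 2  [load 130/130]
  30 → disc 4 (new)  [load 30/130]
  10 → disc 3  [load 120/130]
  50 → disc 4  [load 80/130]
  20 → disc 4  [load 100/130]
4 discs opened.

4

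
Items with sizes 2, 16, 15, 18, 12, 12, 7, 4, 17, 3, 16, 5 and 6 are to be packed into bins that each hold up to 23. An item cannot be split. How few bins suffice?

Total = 18 + 17 + 16 + 16 + 15 + 12 + 12 + 7 + 6 + 5 + 4 + 3 + 2 = 133.
Lower bound: ⌈133/23⌉ = 6 bins.
Also, 7 items each exceed 23/2, and no two of those can share a bin, so at least 7 bins are needed.
A packing using 7 bins:
  bin 1: 18 + 5 = 23
  bin 2: 17 + 6 = 23
  bin 3: 16 + 7 = 23
  bin 4: 16 + 4 + 3 = 23
  bin 5: 15 + 2 = 17
  bin 6: 12 = 12
  bin 7: 12 = 12
This matches the lower bound, so 7 is optimal.

7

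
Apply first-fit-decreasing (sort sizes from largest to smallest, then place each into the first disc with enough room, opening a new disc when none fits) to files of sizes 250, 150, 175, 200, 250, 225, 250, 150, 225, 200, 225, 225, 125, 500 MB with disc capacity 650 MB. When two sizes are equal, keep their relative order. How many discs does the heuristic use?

5

Sorted descending: 500, 250, 250, 250, 225, 225, 225, 225, 200, 200, 175, 150, 150, 125.
  500 → disc 1 (new)  [load 500/650]
  250 → disc 2 (new)  [load 250/650]
  250 → disc 2  [load 500/650]
  250 → disc 3 (new)  [load 250/650]
  225 → disc 3  [load 475/650]
  225 → disc 4 (new)  [load 225/650]
  225 → disc 4  [load 450/650]
  225 → disc 5 (new)  [load 225/650]
  200 → disc 4  [load 650/650]
  200 → disc 5  [load 425/650]
  175 → disc 3  [load 650/650]
  150 → disc 1  [load 650/650]
  150 → disc 2  [load 650/650]
  125 → disc 5  [load 550/650]
5 discs opened.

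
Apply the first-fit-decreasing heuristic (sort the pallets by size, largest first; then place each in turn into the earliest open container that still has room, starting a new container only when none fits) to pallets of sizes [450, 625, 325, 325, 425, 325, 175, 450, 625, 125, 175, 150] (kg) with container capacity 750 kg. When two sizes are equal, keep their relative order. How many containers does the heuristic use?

7

Sorted descending: 625, 625, 450, 450, 425, 325, 325, 325, 175, 175, 150, 125.
  625 → container 1 (new)  [load 625/750]
  625 → container 2 (new)  [load 625/750]
  450 → container 3 (new)  [load 450/750]
  450 → container 4 (new)  [load 450/750]
  425 → container 5 (new)  [load 425/750]
  325 → container 5  [load 750/750]
  325 → container 6 (new)  [load 325/750]
  325 → container 6  [load 650/750]
  175 → container 3  [load 625/750]
  175 → container 4  [load 625/750]
  150 → container 7 (new)  [load 150/750]
  125 → container 1  [load 750/750]
7 containers opened.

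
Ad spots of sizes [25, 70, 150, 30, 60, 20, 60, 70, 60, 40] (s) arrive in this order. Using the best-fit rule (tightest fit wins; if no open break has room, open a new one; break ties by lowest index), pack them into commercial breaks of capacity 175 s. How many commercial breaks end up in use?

  25 → break 1 (new)  [load 25/175]
  70 → break 1  [load 95/175]
  150 → break 2 (new)  [load 150/175]
  30 → break 1  [load 125/175]
  60 → break 3 (new)  [load 60/175]
  20 → break 2  [load 170/175]
  60 → break 3  [load 120/175]
  70 → break 4 (new)  [load 70/175]
  60 → break 4  [load 130/175]
  40 → break 4  [load 170/175]
4 commercial breaks opened.

4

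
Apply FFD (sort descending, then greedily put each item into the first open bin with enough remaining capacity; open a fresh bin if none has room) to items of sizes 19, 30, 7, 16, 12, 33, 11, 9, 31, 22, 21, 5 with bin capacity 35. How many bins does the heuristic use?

Sorted descending: 33, 31, 30, 22, 21, 19, 16, 12, 11, 9, 7, 5.
  33 → bin 1 (new)  [load 33/35]
  31 → bin 2 (new)  [load 31/35]
  30 → bin 3 (new)  [load 30/35]
  22 → bin 4 (new)  [load 22/35]
  21 → bin 5 (new)  [load 21/35]
  19 → bin 6 (new)  [load 19/35]
  16 → bin 6  [load 35/35]
  12 → bin 4  [load 34/35]
  11 → bin 5  [load 32/35]
  9 → bin 7 (new)  [load 9/35]
  7 → bin 7  [load 16/35]
  5 → bin 3  [load 35/35]
7 bins opened.

7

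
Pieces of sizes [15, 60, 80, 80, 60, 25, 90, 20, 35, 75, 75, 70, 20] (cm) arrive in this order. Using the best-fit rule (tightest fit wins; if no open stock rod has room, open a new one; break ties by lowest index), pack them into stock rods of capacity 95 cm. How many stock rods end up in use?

  15 → stock rod 1 (new)  [load 15/95]
  60 → stock rod 1  [load 75/95]
  80 → stock rod 2 (new)  [load 80/95]
  80 → stock rod 3 (new)  [load 80/95]
  60 → stock rod 4 (new)  [load 60/95]
  25 → stock rod 4  [load 85/95]
  90 → stock rod 5 (new)  [load 90/95]
  20 → stock rod 1  [load 95/95]
  35 → stock rod 6 (new)  [load 35/95]
  75 → stock rod 7 (new)  [load 75/95]
  75 → stock rod 8 (new)  [load 75/95]
  70 → stock rod 9 (new)  [load 70/95]
  20 → stock rod 7  [load 95/95]
9 stock rods opened.

9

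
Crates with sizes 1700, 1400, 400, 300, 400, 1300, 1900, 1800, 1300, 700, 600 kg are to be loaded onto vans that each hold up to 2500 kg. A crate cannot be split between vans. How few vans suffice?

Total = 1900 + 1800 + 1700 + 1400 + 1300 + 1300 + 700 + 600 + 400 + 400 + 300 = 11800 kg.
Lower bound: ⌈11800/2500⌉ = 5 vans.
Also, 6 crates each exceed 1250 kg, and no two of those can share a van, so at least 6 vans are needed.
A packing using 6 vans:
  van 1: 1900 + 600 = 2500
  van 2: 1800 + 700 = 2500
  van 3: 1700 + 400 + 400 = 2500
  van 4: 1400 + 300 = 1700
  van 5: 1300 = 1300
  van 6: 1300 = 1300
This matches the lower bound, so 6 is optimal.

6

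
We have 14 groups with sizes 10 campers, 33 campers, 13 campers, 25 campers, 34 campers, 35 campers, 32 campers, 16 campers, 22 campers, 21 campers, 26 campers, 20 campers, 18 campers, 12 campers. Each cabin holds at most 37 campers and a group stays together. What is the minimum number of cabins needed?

10

Total = 35 + 34 + 33 + 32 + 26 + 25 + 22 + 21 + 20 + 18 + 16 + 13 + 12 + 10 = 317 campers.
Lower bound: ⌈317/37⌉ = 9 cabins.
A packing using 10 cabins:
  cabin 1: 35 = 35
  cabin 2: 34 = 34
  cabin 3: 33 = 33
  cabin 4: 32 = 32
  cabin 5: 26 + 10 = 36
  cabin 6: 25 + 12 = 37
  cabin 7: 22 + 13 = 35
  cabin 8: 21 + 16 = 37
  cabin 9: 20 = 20
  cabin 10: 18 = 18
No arrangement into 9 cabins stays within capacity, so 10 is optimal.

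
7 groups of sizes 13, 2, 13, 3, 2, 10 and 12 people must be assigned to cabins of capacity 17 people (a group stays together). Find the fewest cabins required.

4

Total = 13 + 13 + 12 + 10 + 3 + 2 + 2 = 55 people.
Lower bound: ⌈55/17⌉ = 4 cabins.
A packing using 4 cabins:
  cabin 1: 13 + 3 = 16
  cabin 2: 13 + 2 + 2 = 17
  cabin 3: 12 = 12
  cabin 4: 10 = 10
This matches the lower bound, so 4 is optimal.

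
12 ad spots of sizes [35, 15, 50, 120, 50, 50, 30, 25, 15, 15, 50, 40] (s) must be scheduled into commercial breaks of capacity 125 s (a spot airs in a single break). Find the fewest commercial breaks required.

4

Total = 120 + 50 + 50 + 50 + 50 + 40 + 35 + 30 + 25 + 15 + 15 + 15 = 495 s.
Lower bound: ⌈495/125⌉ = 4 commercial breaks.
A packing using 4 commercial breaks:
  break 1: 120 = 120
  break 2: 50 + 50 + 25 = 125
  break 3: 50 + 40 + 35 = 125
  break 4: 50 + 30 + 15 + 15 + 15 = 125
This matches the lower bound, so 4 is optimal.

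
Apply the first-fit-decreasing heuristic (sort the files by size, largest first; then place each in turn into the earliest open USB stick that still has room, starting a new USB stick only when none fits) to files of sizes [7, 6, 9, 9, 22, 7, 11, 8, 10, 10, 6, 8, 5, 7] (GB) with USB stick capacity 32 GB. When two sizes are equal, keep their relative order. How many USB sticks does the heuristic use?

4

Sorted descending: 22, 11, 10, 10, 9, 9, 8, 8, 7, 7, 7, 6, 6, 5.
  22 → USB stick 1 (new)  [load 22/32]
  11 → USB stick 2 (new)  [load 11/32]
  10 → USB stick 1  [load 32/32]
  10 → USB stick 2  [load 21/32]
  9 → USB stick 2  [load 30/32]
  9 → USB stick 3 (new)  [load 9/32]
  8 → USB stick 3  [load 17/32]
  8 → USB stick 3  [load 25/32]
  7 → USB stick 3  [load 32/32]
  7 → USB stick 4 (new)  [load 7/32]
  7 → USB stick 4  [load 14/32]
  6 → USB stick 4  [load 20/32]
  6 → USB stick 4  [load 26/32]
  5 → USB stick 4  [load 31/32]
4 USB sticks opened.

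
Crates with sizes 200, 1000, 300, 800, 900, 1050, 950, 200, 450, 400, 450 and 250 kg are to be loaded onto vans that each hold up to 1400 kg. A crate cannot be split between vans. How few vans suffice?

6

Total = 1050 + 1000 + 950 + 900 + 800 + 450 + 450 + 400 + 300 + 250 + 200 + 200 = 6950 kg.
Lower bound: ⌈6950/1400⌉ = 5 vans.
A packing using 6 vans:
  van 1: 1050 + 300 = 1350
  van 2: 1000 + 400 = 1400
  van 3: 950 + 450 = 1400
  van 4: 900 + 450 = 1350
  van 5: 800 + 250 + 200 = 1250
  van 6: 200 = 200
No arrangement into 5 vans stays within capacity, so 6 is optimal.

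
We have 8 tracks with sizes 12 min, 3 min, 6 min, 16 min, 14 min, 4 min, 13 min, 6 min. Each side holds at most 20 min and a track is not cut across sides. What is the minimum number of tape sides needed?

4

Total = 16 + 14 + 13 + 12 + 6 + 6 + 4 + 3 = 74 min.
Lower bound: ⌈74/20⌉ = 4 tape sides.
A packing using 4 tape sides:
  side 1: 16 + 4 = 20
  side 2: 14 + 6 = 20
  side 3: 13 + 6 = 19
  side 4: 12 + 3 = 15
This matches the lower bound, so 4 is optimal.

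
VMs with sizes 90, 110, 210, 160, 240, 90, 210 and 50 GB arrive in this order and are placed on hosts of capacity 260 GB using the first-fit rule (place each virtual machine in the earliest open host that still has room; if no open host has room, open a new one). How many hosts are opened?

  90 → host 1 (new)  [load 90/260]
  110 → host 1  [load 200/260]
  210 → host 2 (new)  [load 210/260]
  160 → host 3 (new)  [load 160/260]
  240 → host 4 (new)  [load 240/260]
  90 → host 3  [load 250/260]
  210 → host 5 (new)  [load 210/260]
  50 → host 1  [load 250/260]
5 hosts opened.

5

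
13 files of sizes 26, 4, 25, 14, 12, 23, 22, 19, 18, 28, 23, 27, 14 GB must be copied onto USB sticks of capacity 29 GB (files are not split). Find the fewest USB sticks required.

11

Total = 28 + 27 + 26 + 25 + 23 + 23 + 22 + 19 + 18 + 14 + 14 + 12 + 4 = 255 GB.
Lower bound: ⌈255/29⌉ = 9 USB sticks.
A packing using 11 USB sticks:
  USB stick 1: 28 = 28
  USB stick 2: 27 = 27
  USB stick 3: 26 = 26
  USB stick 4: 25 + 4 = 29
  USB stick 5: 23 = 23
  USB stick 6: 23 = 23
  USB stick 7: 22 = 22
  USB stick 8: 19 = 19
  USB stick 9: 18 = 18
  USB stick 10: 14 + 14 = 28
  USB stick 11: 12 = 12
No arrangement into 10 USB sticks stays within capacity, so 11 is optimal.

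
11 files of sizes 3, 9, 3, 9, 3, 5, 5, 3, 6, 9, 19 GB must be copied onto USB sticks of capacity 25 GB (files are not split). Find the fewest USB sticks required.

Total = 19 + 9 + 9 + 9 + 6 + 5 + 5 + 3 + 3 + 3 + 3 = 74 GB.
Lower bound: ⌈74/25⌉ = 3 USB sticks.
A packing using 3 USB sticks:
  USB stick 1: 19 + 6 = 25
  USB stick 2: 9 + 9 + 3 + 3 = 24
  USB stick 3: 9 + 5 + 5 + 3 + 3 = 25
This matches the lower bound, so 3 is optimal.

3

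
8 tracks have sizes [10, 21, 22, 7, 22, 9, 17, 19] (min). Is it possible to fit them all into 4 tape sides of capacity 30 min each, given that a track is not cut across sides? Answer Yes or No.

No

Total = 127 min; ⌈127/30⌉ = 5.
At least 5 tape sides are required, but only 4 are allowed.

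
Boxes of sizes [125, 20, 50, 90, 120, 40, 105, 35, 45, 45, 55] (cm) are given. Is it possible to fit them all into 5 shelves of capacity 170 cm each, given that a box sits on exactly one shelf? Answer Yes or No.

A valid assignment using 5 shelves:
  shelf 1: 125 + 45 = 170
  shelf 2: 120 + 50 = 170
  shelf 3: 105 + 55 = 160
  shelf 4: 90 + 45 + 35 = 170
  shelf 5: 40 + 20 = 60
Every load is within 170 cm, so 5 shelves suffice.

Yes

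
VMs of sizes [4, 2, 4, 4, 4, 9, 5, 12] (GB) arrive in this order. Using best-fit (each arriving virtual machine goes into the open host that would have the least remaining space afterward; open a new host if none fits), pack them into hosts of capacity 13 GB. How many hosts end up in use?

4

  4 → host 1 (new)  [load 4/13]
  2 → host 1  [load 6/13]
  4 → host 1  [load 10/13]
  4 → host 2 (new)  [load 4/13]
  4 → host 2  [load 8/13]
  9 → host 3 (new)  [load 9/13]
  5 → host 2  [load 13/13]
  12 → host 4 (new)  [load 12/13]
4 hosts opened.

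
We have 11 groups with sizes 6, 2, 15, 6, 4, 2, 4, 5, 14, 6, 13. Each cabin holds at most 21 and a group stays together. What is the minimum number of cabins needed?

Total = 15 + 14 + 13 + 6 + 6 + 6 + 5 + 4 + 4 + 2 + 2 = 77.
Lower bound: ⌈77/21⌉ = 4 cabins.
A packing using 4 cabins:
  cabin 1: 15 + 6 = 21
  cabin 2: 14 + 6 = 20
  cabin 3: 13 + 6 + 2 = 21
  cabin 4: 5 + 4 + 4 + 2 = 15
This matches the lower bound, so 4 is optimal.

4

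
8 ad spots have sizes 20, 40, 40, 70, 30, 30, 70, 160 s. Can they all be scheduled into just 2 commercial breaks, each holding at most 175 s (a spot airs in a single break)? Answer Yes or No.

Total = 460 s; ⌈460/175⌉ = 3.
At least 3 commercial breaks are required, but only 2 are allowed.

No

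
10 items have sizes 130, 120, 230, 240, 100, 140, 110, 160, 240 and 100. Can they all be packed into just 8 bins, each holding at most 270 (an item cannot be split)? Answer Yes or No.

A valid assignment using 7 bins:
  bin 1: 240 = 240
  bin 2: 240 = 240
  bin 3: 230 = 230
  bin 4: 160 + 110 = 270
  bin 5: 140 + 130 = 270
  bin 6: 120 + 100 = 220
  bin 7: 100 = 100
That uses only 7 ≤ 8, so 8 bins are enough.

Yes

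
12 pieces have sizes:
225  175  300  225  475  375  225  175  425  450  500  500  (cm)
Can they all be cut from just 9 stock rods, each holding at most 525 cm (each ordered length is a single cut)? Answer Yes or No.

A valid assignment using 9 stock rods:
  stock rod 1: 500 = 500
  stock rod 2: 500 = 500
  stock rod 3: 475 = 475
  stock rod 4: 450 = 450
  stock rod 5: 425 = 425
  stock rod 6: 375 = 375
  stock rod 7: 300 + 225 = 525
  stock rod 8: 225 + 225 = 450
  stock rod 9: 175 + 175 = 350
Every load is within 525 cm, so 9 stock rods suffice.

Yes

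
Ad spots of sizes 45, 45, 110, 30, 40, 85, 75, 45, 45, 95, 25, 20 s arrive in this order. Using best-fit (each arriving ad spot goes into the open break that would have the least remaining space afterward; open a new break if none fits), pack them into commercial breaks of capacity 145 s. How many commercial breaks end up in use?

  45 → break 1 (new)  [load 45/145]
  45 → break 1  [load 90/145]
  110 → break 2 (new)  [load 110/145]
  30 → break 2  [load 140/145]
  40 → break 1  [load 130/145]
  85 → break 3 (new)  [load 85/145]
  75 → break 4 (new)  [load 75/145]
  45 → break 3  [load 130/145]
  45 → break 4  [load 120/145]
  95 → break 5 (new)  [load 95/145]
  25 → break 4  [load 145/145]
  20 → break 5  [load 115/145]
5 commercial breaks opened.

5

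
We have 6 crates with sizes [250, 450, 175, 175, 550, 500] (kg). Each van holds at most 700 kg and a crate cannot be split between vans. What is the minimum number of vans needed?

Total = 550 + 500 + 450 + 250 + 175 + 175 = 2100 kg.
Lower bound: ⌈2100/700⌉ = 3 vans.
A packing using 4 vans:
  van 1: 550 = 550
  van 2: 500 + 175 = 675
  van 3: 450 + 250 = 700
  van 4: 175 = 175
No arrangement into 3 vans stays within capacity, so 4 is optimal.

4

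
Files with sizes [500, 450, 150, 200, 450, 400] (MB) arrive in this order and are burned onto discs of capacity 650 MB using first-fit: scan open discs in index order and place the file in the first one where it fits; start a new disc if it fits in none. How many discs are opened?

4

  500 → disc 1 (new)  [load 500/650]
  450 → disc 2 (new)  [load 450/650]
  150 → disc 1  [load 650/650]
  200 → disc 2  [load 650/650]
  450 → disc 3 (new)  [load 450/650]
  400 → disc 4 (new)  [load 400/650]
4 discs opened.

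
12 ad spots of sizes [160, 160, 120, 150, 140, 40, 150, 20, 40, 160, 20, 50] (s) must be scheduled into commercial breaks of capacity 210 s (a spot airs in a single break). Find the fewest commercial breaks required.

7

Total = 160 + 160 + 160 + 150 + 150 + 140 + 120 + 50 + 40 + 40 + 20 + 20 = 1210 s.
Lower bound: ⌈1210/210⌉ = 6 commercial breaks.
Also, 7 ad spots each exceed 105 s, and no two of those can share a break, so at least 7 commercial breaks are needed.
A packing using 7 commercial breaks:
  break 1: 160 + 50 = 210
  break 2: 160 + 40 = 200
  break 3: 160 + 40 = 200
  break 4: 150 + 20 + 20 = 190
  break 5: 150 = 150
  break 6: 140 = 140
  break 7: 120 = 120
This matches the lower bound, so 7 is optimal.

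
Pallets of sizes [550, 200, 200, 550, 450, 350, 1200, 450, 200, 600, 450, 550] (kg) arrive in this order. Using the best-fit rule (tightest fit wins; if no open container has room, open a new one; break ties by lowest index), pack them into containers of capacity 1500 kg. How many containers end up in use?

  550 → container 1 (new)  [load 550/1500]
  200 → container 1  [load 750/1500]
  200 → container 1  [load 950/1500]
  550 → container 1  [load 1500/1500]
  450 → container 2 (new)  [load 450/1500]
  350 → container 2  [load 800/1500]
  1200 → container 3 (new)  [load 1200/1500]
  450 → container 2  [load 1250/1500]
  200 → container 2  [load 1450/1500]
  600 → container 4 (new)  [load 600/1500]
  450 → container 4  [load 1050/1500]
  550 → container 5 (new)  [load 550/1500]
5 containers opened.

5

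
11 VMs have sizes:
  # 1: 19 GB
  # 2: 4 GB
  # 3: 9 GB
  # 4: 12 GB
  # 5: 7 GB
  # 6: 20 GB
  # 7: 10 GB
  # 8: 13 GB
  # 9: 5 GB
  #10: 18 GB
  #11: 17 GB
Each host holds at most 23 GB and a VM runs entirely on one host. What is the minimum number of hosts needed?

Total = 20 + 19 + 18 + 17 + 13 + 12 + 10 + 9 + 7 + 5 + 4 = 134 GB.
Lower bound: ⌈134/23⌉ = 6 hosts.
A packing using 7 hosts:
  host 1: 20 = 20
  host 2: 19 + 4 = 23
  host 3: 18 + 5 = 23
  host 4: 17 = 17
  host 5: 13 + 10 = 23
  host 6: 12 + 9 = 21
  host 7: 7 = 7
No arrangement into 6 hosts stays within capacity, so 7 is optimal.

7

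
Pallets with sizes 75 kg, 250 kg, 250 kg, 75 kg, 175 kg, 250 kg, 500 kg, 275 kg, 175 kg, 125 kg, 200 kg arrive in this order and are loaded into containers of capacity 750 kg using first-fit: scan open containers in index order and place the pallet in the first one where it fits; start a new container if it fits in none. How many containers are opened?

4

  75 → container 1 (new)  [load 75/750]
  250 → container 1  [load 325/750]
  250 → container 1  [load 575/750]
  75 → container 1  [load 650/750]
  175 → container 2 (new)  [load 175/750]
  250 → container 2  [load 425/750]
  500 → container 3 (new)  [load 500/750]
  275 → container 2  [load 700/750]
  175 → container 3  [load 675/750]
  125 → container 4 (new)  [load 125/750]
  200 → container 4  [load 325/750]
4 containers opened.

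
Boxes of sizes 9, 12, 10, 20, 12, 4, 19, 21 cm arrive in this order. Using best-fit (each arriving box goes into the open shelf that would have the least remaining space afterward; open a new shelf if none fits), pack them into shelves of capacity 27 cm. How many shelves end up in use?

  9 → shelf 1 (new)  [load 9/27]
  12 → shelf 1  [load 21/27]
  10 → shelf 2 (new)  [load 10/27]
  20 → shelf 3 (new)  [load 20/27]
  12 → shelf 2  [load 22/27]
  4 → shelf 2  [load 26/27]
  19 → shelf 4 (new)  [load 19/27]
  21 → shelf 5 (new)  [load 21/27]
5 shelves opened.

5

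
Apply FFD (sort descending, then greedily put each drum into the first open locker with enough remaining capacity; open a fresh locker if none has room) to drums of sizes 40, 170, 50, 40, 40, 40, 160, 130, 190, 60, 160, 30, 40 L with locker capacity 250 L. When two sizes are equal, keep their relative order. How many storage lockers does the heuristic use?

Sorted descending: 190, 170, 160, 160, 130, 60, 50, 40, 40, 40, 40, 40, 30.
  190 → locker 1 (new)  [load 190/250]
  170 → locker 2 (new)  [load 170/250]
  160 → locker 3 (new)  [load 160/250]
  160 → locker 4 (new)  [load 160/250]
  130 → locker 5 (new)  [load 130/250]
  60 → locker 1  [load 250/250]
  50 → locker 2  [load 220/250]
  40 → locker 3  [load 200/250]
  40 → locker 3  [load 240/250]
  40 → locker 4  [load 200/250]
  40 → locker 4  [load 240/250]
  40 → locker 5  [load 170/250]
  30 → locker 2  [load 250/250]
5 storage lockers opened.

5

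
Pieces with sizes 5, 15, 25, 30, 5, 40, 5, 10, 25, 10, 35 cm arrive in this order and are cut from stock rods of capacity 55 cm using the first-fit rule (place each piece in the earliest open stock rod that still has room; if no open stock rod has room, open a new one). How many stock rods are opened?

5

  5 → stock rod 1 (new)  [load 5/55]
  15 → stock rod 1  [load 20/55]
  25 → stock rod 1  [load 45/55]
  30 → stock rod 2 (new)  [load 30/55]
  5 → stock rod 1  [load 50/55]
  40 → stock rod 3 (new)  [load 40/55]
  5 → stock rod 1  [load 55/55]
  10 → stock rod 2  [load 40/55]
  25 → stock rod 4 (new)  [load 25/55]
  10 → stock rod 2  [load 50/55]
  35 → stock rod 5 (new)  [load 35/55]
5 stock rods opened.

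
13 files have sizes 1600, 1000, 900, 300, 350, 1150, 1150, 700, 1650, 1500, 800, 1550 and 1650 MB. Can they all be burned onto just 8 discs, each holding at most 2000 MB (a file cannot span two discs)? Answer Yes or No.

Yes

A valid assignment using 8 discs:
  disc 1: 1650 + 350 = 2000
  disc 2: 1650 + 300 = 1950
  disc 3: 1600 = 1600
  disc 4: 1550 = 1550
  disc 5: 1500 = 1500
  disc 6: 1150 + 800 = 1950
  disc 7: 1150 + 700 = 1850
  disc 8: 1000 + 900 = 1900
Every load is within 2000 MB, so 8 discs suffice.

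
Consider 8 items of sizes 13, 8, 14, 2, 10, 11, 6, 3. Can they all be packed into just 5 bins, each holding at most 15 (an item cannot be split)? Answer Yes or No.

A valid assignment using 5 bins:
  bin 1: 14 = 14
  bin 2: 13 + 2 = 15
  bin 3: 11 + 3 = 14
  bin 4: 10 = 10
  bin 5: 8 + 6 = 14
Every load is within 15, so 5 bins suffice.

Yes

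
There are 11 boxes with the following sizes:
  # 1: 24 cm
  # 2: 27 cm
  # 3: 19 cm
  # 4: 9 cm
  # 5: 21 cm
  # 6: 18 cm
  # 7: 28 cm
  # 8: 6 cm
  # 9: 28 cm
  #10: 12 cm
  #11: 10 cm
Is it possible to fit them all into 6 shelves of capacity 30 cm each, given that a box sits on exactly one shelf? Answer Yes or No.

Total = 202 cm; ⌈202/30⌉ = 7.
At least 7 shelves are required, but only 6 are allowed.

No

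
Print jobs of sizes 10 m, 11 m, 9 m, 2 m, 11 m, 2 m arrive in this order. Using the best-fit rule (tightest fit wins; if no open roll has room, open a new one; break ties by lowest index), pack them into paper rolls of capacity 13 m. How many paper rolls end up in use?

  10 → roll 1 (new)  [load 10/13]
  11 → roll 2 (new)  [load 11/13]
  9 → roll 3 (new)  [load 9/13]
  2 → roll 2  [load 13/13]
  11 → roll 4 (new)  [load 11/13]
  2 → roll 4  [load 13/13]
4 paper rolls opened.

4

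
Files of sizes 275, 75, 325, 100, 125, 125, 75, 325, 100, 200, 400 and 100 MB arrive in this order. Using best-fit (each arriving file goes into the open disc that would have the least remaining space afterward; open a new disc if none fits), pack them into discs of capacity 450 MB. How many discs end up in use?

  275 → disc 1 (new)  [load 275/450]
  75 → disc 1  [load 350/450]
  325 → disc 2 (new)  [load 325/450]
  100 → disc 1  [load 450/450]
  125 → disc 2  [load 450/450]
  125 → disc 3 (new)  [load 125/450]
  75 → disc 3  [load 200/450]
  325 → disc 4 (new)  [load 325/450]
  100 → disc 4  [load 425/450]
  200 → disc 3  [load 400/450]
  400 → disc 5 (new)  [load 400/450]
  100 → disc 6 (new)  [load 100/450]
6 discs opened.

6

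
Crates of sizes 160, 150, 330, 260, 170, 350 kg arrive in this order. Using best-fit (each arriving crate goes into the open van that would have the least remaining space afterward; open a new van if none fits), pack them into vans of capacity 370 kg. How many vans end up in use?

5

  160 → van 1 (new)  [load 160/370]
  150 → van 1  [load 310/370]
  330 → van 2 (new)  [load 330/370]
  260 → van 3 (new)  [load 260/370]
  170 → van 4 (new)  [load 170/370]
  350 → van 5 (new)  [load 350/370]
5 vans opened.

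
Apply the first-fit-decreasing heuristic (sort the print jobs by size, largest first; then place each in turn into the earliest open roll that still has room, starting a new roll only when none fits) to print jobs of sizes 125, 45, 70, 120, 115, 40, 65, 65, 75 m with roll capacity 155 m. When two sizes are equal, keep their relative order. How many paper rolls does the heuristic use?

Sorted descending: 125, 120, 115, 75, 70, 65, 65, 45, 40.
  125 → roll 1 (new)  [load 125/155]
  120 → roll 2 (new)  [load 120/155]
  115 → roll 3 (new)  [load 115/155]
  75 → roll 4 (new)  [load 75/155]
  70 → roll 4  [load 145/155]
  65 → roll 5 (new)  [load 65/155]
  65 → roll 5  [load 130/155]
  45 → roll 6 (new)  [load 45/155]
  40 → roll 3  [load 155/155]
6 paper rolls opened.

6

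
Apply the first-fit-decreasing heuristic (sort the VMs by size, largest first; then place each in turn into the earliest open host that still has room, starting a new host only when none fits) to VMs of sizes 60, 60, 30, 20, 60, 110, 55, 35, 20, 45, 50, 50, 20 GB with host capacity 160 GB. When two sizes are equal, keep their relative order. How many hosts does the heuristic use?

Sorted descending: 110, 60, 60, 60, 55, 50, 50, 45, 35, 30, 20, 20, 20.
  110 → host 1 (new)  [load 110/160]
  60 → host 2 (new)  [load 60/160]
  60 → host 2  [load 120/160]
  60 → host 3 (new)  [load 60/160]
  55 → host 3  [load 115/160]
  50 → host 1  [load 160/160]
  50 → host 4 (new)  [load 50/160]
  45 → host 3  [load 160/160]
  35 → host 2  [load 155/160]
  30 → host 4  [load 80/160]
  20 → host 4  [load 100/160]
  20 → host 4  [load 120/160]
  20 → host 4  [load 140/160]
4 hosts opened.

4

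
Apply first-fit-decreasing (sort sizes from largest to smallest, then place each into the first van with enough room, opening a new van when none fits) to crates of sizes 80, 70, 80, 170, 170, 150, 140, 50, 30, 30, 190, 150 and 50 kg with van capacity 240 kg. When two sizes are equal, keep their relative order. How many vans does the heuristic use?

Sorted descending: 190, 170, 170, 150, 150, 140, 80, 80, 70, 50, 50, 30, 30.
  190 → van 1 (new)  [load 190/240]
  170 → van 2 (new)  [load 170/240]
  170 → van 3 (new)  [load 170/240]
  150 → van 4 (new)  [load 150/240]
  150 → van 5 (new)  [load 150/240]
  140 → van 6 (new)  [load 140/240]
  80 → van 4  [load 230/240]
  80 → van 5  [load 230/240]
  70 → van 2  [load 240/240]
  50 → van 1  [load 240/240]
  50 → van 3  [load 220/240]
  30 → van 6  [load 170/240]
  30 → van 6  [load 200/240]
6 vans opened.

6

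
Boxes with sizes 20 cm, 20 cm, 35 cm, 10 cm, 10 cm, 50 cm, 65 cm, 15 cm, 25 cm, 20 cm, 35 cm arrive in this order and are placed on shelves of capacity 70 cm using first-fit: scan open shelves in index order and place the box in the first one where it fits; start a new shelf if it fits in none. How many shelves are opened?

5

  20 → shelf 1 (new)  [load 20/70]
  20 → shelf 1  [load 40/70]
  35 → shelf 2 (new)  [load 35/70]
  10 → shelf 1  [load 50/70]
  10 → shelf 1  [load 60/70]
  50 → shelf 3 (new)  [load 50/70]
  65 → shelf 4 (new)  [load 65/70]
  15 → shelf 2  [load 50/70]
  25 → shelf 5 (new)  [load 25/70]
  20 → shelf 2  [load 70/70]
  35 → shelf 5  [load 60/70]
5 shelves opened.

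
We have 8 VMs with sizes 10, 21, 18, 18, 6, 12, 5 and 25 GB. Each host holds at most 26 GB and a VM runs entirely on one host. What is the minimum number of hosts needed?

Total = 25 + 21 + 18 + 18 + 12 + 10 + 6 + 5 = 115 GB.
Lower bound: ⌈115/26⌉ = 5 hosts.
A packing using 5 hosts:
  host 1: 25 = 25
  host 2: 21 + 5 = 26
  host 3: 18 + 6 = 24
  host 4: 18 = 18
  host 5: 12 + 10 = 22
This matches the lower bound, so 5 is optimal.

5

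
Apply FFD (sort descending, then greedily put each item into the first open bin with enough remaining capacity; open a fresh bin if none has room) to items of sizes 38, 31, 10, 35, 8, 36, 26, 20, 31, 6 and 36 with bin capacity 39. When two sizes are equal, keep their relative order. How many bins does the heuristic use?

8

Sorted descending: 38, 36, 36, 35, 31, 31, 26, 20, 10, 8, 6.
  38 → bin 1 (new)  [load 38/39]
  36 → bin 2 (new)  [load 36/39]
  36 → bin 3 (new)  [load 36/39]
  35 → bin 4 (new)  [load 35/39]
  31 → bin 5 (new)  [load 31/39]
  31 → bin 6 (new)  [load 31/39]
  26 → bin 7 (new)  [load 26/39]
  20 → bin 8 (new)  [load 20/39]
  10 → bin 7  [load 36/39]
  8 → bin 5  [load 39/39]
  6 → bin 6  [load 37/39]
8 bins opened.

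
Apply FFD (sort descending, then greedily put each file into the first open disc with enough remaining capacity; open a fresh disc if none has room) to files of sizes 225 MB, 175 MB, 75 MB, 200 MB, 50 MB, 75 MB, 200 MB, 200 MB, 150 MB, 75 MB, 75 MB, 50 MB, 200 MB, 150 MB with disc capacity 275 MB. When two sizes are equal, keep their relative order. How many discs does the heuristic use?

8

Sorted descending: 225, 200, 200, 200, 200, 175, 150, 150, 75, 75, 75, 75, 50, 50.
  225 → disc 1 (new)  [load 225/275]
  200 → disc 2 (new)  [load 200/275]
  200 → disc 3 (new)  [load 200/275]
  200 → disc 4 (new)  [load 200/275]
  200 → disc 5 (new)  [load 200/275]
  175 → disc 6 (new)  [load 175/275]
  150 → disc 7 (new)  [load 150/275]
  150 → disc 8 (new)  [load 150/275]
  75 → disc 2  [load 275/275]
  75 → disc 3  [load 275/275]
  75 → disc 4  [load 275/275]
  75 → disc 5  [load 275/275]
  50 → disc 1  [load 275/275]
  50 → disc 6  [load 225/275]
8 discs opened.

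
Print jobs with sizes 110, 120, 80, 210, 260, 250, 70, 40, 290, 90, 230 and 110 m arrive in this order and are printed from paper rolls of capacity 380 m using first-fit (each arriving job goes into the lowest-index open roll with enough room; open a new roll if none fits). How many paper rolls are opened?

  110 → roll 1 (new)  [load 110/380]
  120 → roll 1  [load 230/380]
  80 → roll 1  [load 310/380]
  210 → roll 2 (new)  [load 210/380]
  260 → roll 3 (new)  [load 260/380]
  250 → roll 4 (new)  [load 250/380]
  70 → roll 1  [load 380/380]
  40 → roll 2  [load 250/380]
  290 → roll 5 (new)  [load 290/380]
  90 → roll 2  [load 340/380]
  230 → roll 6 (new)  [load 230/380]
  110 → roll 3  [load 370/380]
6 paper rolls opened.

6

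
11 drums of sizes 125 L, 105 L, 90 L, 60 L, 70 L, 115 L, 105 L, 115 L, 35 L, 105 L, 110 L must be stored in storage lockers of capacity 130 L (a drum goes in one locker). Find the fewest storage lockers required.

Total = 125 + 115 + 115 + 110 + 105 + 105 + 105 + 90 + 70 + 60 + 35 = 1035 L.
Lower bound: ⌈1035/130⌉ = 8 storage lockers.
Also, 9 drums each exceed 65 L, and no two of those can share a locker, so at least 9 storage lockers are needed.
A packing using 9 storage lockers:
  locker 1: 125 = 125
  locker 2: 115 = 115
  locker 3: 115 = 115
  locker 4: 110 = 110
  locker 5: 105 = 105
  locker 6: 105 = 105
  locker 7: 105 = 105
  locker 8: 90 + 35 = 125
  locker 9: 70 + 60 = 130
This matches the lower bound, so 9 is optimal.

9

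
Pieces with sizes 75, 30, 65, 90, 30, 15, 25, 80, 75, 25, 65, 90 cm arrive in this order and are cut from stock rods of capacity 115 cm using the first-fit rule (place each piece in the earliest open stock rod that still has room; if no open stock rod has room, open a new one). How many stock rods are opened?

7

  75 → stock rod 1 (new)  [load 75/115]
  30 → stock rod 1  [load 105/115]
  65 → stock rod 2 (new)  [load 65/115]
  90 → stock rod 3 (new)  [load 90/115]
  30 → stock rod 2  [load 95/115]
  15 → stock rod 2  [load 110/115]
  25 → stock rod 3  [load 115/115]
  80 → stock rod 4 (new)  [load 80/115]
  75 → stock rod 5 (new)  [load 75/115]
  25 → stock rod 4  [load 105/115]
  65 → stock rod 6 (new)  [load 65/115]
  90 → stock rod 7 (new)  [load 90/115]
7 stock rods opened.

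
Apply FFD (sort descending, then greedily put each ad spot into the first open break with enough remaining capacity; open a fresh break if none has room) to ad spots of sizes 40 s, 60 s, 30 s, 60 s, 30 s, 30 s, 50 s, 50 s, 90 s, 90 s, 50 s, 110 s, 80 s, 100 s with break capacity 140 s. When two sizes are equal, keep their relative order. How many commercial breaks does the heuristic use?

7

Sorted descending: 110, 100, 90, 90, 80, 60, 60, 50, 50, 50, 40, 30, 30, 30.
  110 → break 1 (new)  [load 110/140]
  100 → break 2 (new)  [load 100/140]
  90 → break 3 (new)  [load 90/140]
  90 → break 4 (new)  [load 90/140]
  80 → break 5 (new)  [load 80/140]
  60 → break 5  [load 140/140]
  60 → break 6 (new)  [load 60/140]
  50 → break 3  [load 140/140]
  50 → break 4  [load 140/140]
  50 → break 6  [load 110/140]
  40 → break 2  [load 140/140]
  30 → break 1  [load 140/140]
  30 → break 6  [load 140/140]
  30 → break 7 (new)  [load 30/140]
7 commercial breaks opened.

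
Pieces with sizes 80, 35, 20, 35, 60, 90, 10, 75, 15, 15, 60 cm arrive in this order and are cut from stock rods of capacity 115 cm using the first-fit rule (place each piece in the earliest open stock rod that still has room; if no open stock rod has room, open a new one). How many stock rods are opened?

5

  80 → stock rod 1 (new)  [load 80/115]
  35 → stock rod 1  [load 115/115]
  20 → stock rod 2 (new)  [load 20/115]
  35 → stock rod 2  [load 55/115]
  60 → stock rod 2  [load 115/115]
  90 → stock rod 3 (new)  [load 90/115]
  10 → stock rod 3  [load 100/115]
  75 → stock rod 4 (new)  [load 75/115]
  15 → stock rod 3  [load 115/115]
  15 → stock rod 4  [load 90/115]
  60 → stock rod 5 (new)  [load 60/115]
5 stock rods opened.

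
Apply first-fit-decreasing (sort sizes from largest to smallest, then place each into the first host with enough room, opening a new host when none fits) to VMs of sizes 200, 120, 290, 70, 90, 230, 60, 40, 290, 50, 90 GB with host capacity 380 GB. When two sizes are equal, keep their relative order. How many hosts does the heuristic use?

Sorted descending: 290, 290, 230, 200, 120, 90, 90, 70, 60, 50, 40.
  290 → host 1 (new)  [load 290/380]
  290 → host 2 (new)  [load 290/380]
  230 → host 3 (new)  [load 230/380]
  200 → host 4 (new)  [load 200/380]
  120 → host 3  [load 350/380]
  90 → host 1  [load 380/380]
  90 → host 2  [load 380/380]
  70 → host 4  [load 270/380]
  60 → host 4  [load 330/380]
  50 → host 4  [load 380/380]
  40 → host 5 (new)  [load 40/380]
5 hosts opened.

5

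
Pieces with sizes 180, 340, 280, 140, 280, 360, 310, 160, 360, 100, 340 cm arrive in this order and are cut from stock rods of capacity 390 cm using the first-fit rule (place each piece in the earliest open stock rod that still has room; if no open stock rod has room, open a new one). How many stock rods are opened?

9

  180 → stock rod 1 (new)  [load 180/390]
  340 → stock rod 2 (new)  [load 340/390]
  280 → stock rod 3 (new)  [load 280/390]
  140 → stock rod 1  [load 320/390]
  280 → stock rod 4 (new)  [load 280/390]
  360 → stock rod 5 (new)  [load 360/390]
  310 → stock rod 6 (new)  [load 310/390]
  160 → stock rod 7 (new)  [load 160/390]
  360 → stock rod 8 (new)  [load 360/390]
  100 → stock rod 3  [load 380/390]
  340 → stock rod 9 (new)  [load 340/390]
9 stock rods opened.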